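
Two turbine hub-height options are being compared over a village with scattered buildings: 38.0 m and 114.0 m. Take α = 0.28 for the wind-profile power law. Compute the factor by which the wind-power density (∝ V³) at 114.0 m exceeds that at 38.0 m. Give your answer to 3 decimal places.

2.516

Speed ratio: V_B/V_A = (z_B/z_A)^α = (114.0/38.0)^0.28 = (3.0000)^0.28 = 1.36017
Power-density ratio: P_B/P_A = (V_B/V_A)³ = (1.36017)³ = 2.51641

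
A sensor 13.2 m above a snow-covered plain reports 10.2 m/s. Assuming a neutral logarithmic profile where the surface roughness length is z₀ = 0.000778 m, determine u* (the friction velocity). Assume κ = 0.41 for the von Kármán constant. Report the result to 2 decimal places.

u* ≈ 0.43 m/s

Log law: V(z) = (u*/κ) · ln(z/z₀) ⇒ u* = κ · V / ln(z/z₀)
u* = 0.41 × 10.2 / ln(13.2/0.000778) = 0.41 × 10.2 / 9.7390
   = 4.1820 / 9.7390 = 0.4294 m/s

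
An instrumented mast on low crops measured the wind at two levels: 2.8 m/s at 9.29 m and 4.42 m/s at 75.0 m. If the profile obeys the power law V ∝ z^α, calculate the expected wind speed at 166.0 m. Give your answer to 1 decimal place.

First find α: α = ln(V₂/V₁)/ln(z₂/z₁) = ln(4.42/2.8)/ln(75.0/9.29) = 0.45652/2.08855 = 0.2186
Extrapolate from 75.0 m to 166.0 m: V₃ = 4.42 × (166.0/75.0)^0.2186 = 4.42 × 1.1897 = 5.2583 m/s

5.3 m/s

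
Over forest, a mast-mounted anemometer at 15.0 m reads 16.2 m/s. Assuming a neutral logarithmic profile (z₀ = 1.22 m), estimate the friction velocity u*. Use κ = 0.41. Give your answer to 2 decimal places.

Log law: V(z) = (u*/κ) · ln(z/z₀) ⇒ u* = κ · V / ln(z/z₀)
u* = 0.41 × 16.2 / ln(15.0/1.22) = 0.41 × 16.2 / 2.5092
   = 6.6420 / 2.5092 = 2.6471 m/s

u* ≈ 2.65 m/s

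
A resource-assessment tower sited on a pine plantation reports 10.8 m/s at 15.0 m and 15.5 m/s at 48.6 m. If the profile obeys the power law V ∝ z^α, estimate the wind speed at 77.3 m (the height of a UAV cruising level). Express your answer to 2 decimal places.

17.88 m/s

First find α: α = ln(V₂/V₁)/ln(z₂/z₁) = ln(15.5/10.8)/ln(48.6/15.0) = 0.36129/1.17557 = 0.3073
Extrapolate from 48.6 m to 77.3 m: V₃ = 15.5 × (77.3/48.6)^0.3073 = 15.5 × 1.1533 = 17.8761 m/s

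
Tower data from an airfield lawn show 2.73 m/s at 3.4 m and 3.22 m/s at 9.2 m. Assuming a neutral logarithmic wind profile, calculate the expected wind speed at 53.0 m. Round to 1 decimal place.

Log law: V ∝ ln(z/z₀). From the pair, with r = V₁/V₂ = 0.84783,
ln z₀ = (ln z₁ − r·ln z₂)/(1 − r) = (1.2238 − 0.84783×2.2192)/0.15217 = -4.3222 → z₀ = 0.01327 m
V₃ = V₁ · ln(z₃/z₀)/ln(z₁/z₀) = 2.73 × 8.2925/5.5460 = 4.0820 m/s

4.1 m/s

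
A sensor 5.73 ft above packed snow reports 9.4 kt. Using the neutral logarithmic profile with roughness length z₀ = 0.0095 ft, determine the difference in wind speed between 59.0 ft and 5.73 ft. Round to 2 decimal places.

Log law: V₂ = V₁ · ln(z₂/z₀)/ln(z₁/z₀) = 9.4 × 8.7340/6.4022 = 12.8237 kt
ΔV = 12.8237 − 9.4 = 3.4237 kt

3.42 kt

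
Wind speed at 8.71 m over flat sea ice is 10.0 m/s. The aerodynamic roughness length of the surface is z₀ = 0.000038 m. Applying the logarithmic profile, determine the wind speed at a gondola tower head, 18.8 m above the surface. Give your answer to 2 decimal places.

Log law: V(z) ∝ ln(z/z₀), so V₂/V₁ = ln(z₂/z₀) / ln(z₁/z₀).
ln(18.8/0.000038) = 13.1118, ln(8.71/0.000038) = 12.3424
V₂ = 10.0 × 13.1118/12.3424 = 10.0 × 1.0623 = 10.6234 m/s

10.62 m/s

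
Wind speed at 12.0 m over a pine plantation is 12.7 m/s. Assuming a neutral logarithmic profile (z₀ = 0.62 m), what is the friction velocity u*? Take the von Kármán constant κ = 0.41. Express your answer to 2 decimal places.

u* ≈ 1.76 m/s

Log law: V(z) = (u*/κ) · ln(z/z₀) ⇒ u* = κ · V / ln(z/z₀)
u* = 0.41 × 12.7 / ln(12.0/0.62) = 0.41 × 12.7 / 2.9629
   = 5.2070 / 2.9629 = 1.7574 m/s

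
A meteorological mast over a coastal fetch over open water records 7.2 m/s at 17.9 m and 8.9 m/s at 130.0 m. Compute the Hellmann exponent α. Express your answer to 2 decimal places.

Power law: V₂/V₁ = (z₂/z₁)^α ⇒ α = ln(V₂/V₁) / ln(z₂/z₁)
α = ln(8.9/7.2) / ln(130.0/17.9) = ln(1.2361) / ln(7.2626)
  = 0.21197 / 1.98273 = 0.10691

α ≈ 0.11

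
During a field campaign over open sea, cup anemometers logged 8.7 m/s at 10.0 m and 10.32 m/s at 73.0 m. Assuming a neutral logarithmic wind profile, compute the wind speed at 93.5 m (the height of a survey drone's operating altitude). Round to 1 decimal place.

10.5 m/s

Log law: V ∝ ln(z/z₀). From the pair, with r = V₁/V₂ = 0.84302,
ln z₀ = (ln z₁ − r·ln z₂)/(1 − r) = (2.3026 − 0.84302×4.2905)/0.15698 = -8.3730 → z₀ = 0.0002310 m
V₃ = V₁ · ln(z₃/z₀)/ln(z₁/z₀) = 8.7 × 12.9110/10.6756 = 10.5217 m/s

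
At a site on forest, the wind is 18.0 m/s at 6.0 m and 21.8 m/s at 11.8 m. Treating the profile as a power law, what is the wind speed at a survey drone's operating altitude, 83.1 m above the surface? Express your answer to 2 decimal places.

37.89 m/s

First find α: α = ln(V₂/V₁)/ln(z₂/z₁) = ln(21.8/18.0)/ln(11.8/6.0) = 0.19154/0.67634 = 0.2832
Extrapolate from 11.8 m to 83.1 m: V₃ = 21.8 × (83.1/11.8)^0.2832 = 21.8 × 1.7381 = 37.8904 m/s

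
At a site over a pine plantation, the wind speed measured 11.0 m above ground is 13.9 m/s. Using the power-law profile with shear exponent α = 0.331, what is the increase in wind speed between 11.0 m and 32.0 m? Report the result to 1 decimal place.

5.9 m/s

Power law: V₂ = V₁ · (z₂/z₁)^α = 13.9 × (2.9091)^0.331 = 19.7933 m/s
ΔV = 19.7933 − 13.9 = 5.8933 m/s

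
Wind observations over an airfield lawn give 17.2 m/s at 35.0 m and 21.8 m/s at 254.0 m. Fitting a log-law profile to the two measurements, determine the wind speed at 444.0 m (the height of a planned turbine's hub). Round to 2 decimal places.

23.10 m/s

Log law: V ∝ ln(z/z₀). From the pair, with r = V₁/V₂ = 0.78899,
ln z₀ = (ln z₁ − r·ln z₂)/(1 − r) = (3.5553 − 0.78899×5.5373)/0.21101 = -3.8556 → z₀ = 0.02116 m
V₃ = V₁ · ln(z₃/z₀)/ln(z₁/z₀) = 17.2 × 9.9514/7.4109 = 23.0962 m/s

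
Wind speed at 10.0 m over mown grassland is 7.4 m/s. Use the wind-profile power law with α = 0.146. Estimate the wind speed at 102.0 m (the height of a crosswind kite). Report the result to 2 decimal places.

Power-law profile: V₂ = V₁ · (z₂/z₁)^α
V₂ = 7.4 × (102.0/10.0)^0.146 = 7.4 × (10.2000)^0.146
    = 7.4 × 1.4036 = 10.3869 m/s

10.39 m/s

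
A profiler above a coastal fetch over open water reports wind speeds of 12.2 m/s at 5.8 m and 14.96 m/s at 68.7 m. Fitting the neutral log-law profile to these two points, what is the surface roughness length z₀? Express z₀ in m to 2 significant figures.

z₀ ≈ 0.00010 m

Log law: V(z) ∝ ln(z/z₀). With r = V₁/V₂ = 12.2/14.96 = 0.81551,
r · ln(z₂/z₀) = ln(z₁/z₀) ⇒ ln z₀ = (ln z₁ − r·ln z₂)/(1 − r)
ln z₀ = (1.75786 − 0.81551×4.22975) / 0.18449 = -9.1686
z₀ = exp(-9.1686) = 0.0001043 m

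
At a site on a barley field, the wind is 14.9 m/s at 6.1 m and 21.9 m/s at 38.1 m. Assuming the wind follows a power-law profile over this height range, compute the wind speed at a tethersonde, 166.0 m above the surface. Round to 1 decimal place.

29.8 m/s

First find α: α = ln(V₂/V₁)/ln(z₂/z₁) = ln(21.9/14.9)/ln(38.1/6.1) = 0.38513/1.83193 = 0.2102
Extrapolate from 38.1 m to 166.0 m: V₃ = 21.9 × (166.0/38.1)^0.2102 = 21.9 × 1.3626 = 29.8414 m/s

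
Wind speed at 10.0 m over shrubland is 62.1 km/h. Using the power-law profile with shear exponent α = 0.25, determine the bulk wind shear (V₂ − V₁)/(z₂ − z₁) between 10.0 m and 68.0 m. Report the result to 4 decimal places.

0.6583 km/h/m

Power law: V₂ = V₁ · (z₂/z₁)^α = 62.1 × (6.8000)^0.25 = 100.2810 km/h
ΔV/Δz = (100.2810 − 62.1)/(68.0 − 10.0) = 38.1810/58.0000 = 0.65829 km/h/m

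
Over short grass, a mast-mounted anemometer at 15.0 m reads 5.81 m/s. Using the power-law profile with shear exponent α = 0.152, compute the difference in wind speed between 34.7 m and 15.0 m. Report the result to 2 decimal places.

Power law: V₂ = V₁ · (z₂/z₁)^α = 5.81 × (2.3133)^0.152 = 6.5999 m/s
ΔV = 6.5999 − 5.81 = 0.7899 m/s

0.79 m/s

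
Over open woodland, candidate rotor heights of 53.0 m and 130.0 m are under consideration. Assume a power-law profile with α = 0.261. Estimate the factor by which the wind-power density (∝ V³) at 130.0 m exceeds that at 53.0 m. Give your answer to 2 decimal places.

Speed ratio: V_B/V_A = (z_B/z_A)^α = (130.0/53.0)^0.261 = (2.4528)^0.261 = 1.26387
Power-density ratio: P_B/P_A = (V_B/V_A)³ = (1.26387)³ = 2.01888

2.02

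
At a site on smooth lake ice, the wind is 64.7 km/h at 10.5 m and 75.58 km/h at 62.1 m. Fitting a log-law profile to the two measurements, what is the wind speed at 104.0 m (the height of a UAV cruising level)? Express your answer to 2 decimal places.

Log law: V ∝ ln(z/z₀). From the pair, with r = V₁/V₂ = 0.85605,
ln z₀ = (ln z₁ − r·ln z₂)/(1 − r) = (2.3514 − 0.85605×4.1287)/0.14395 = -8.2181 → z₀ = 0.0002697 m
V₃ = V₁ · ln(z₃/z₀)/ln(z₁/z₀) = 64.7 × 12.8625/10.5695 = 78.7365 km/h

78.74 km/h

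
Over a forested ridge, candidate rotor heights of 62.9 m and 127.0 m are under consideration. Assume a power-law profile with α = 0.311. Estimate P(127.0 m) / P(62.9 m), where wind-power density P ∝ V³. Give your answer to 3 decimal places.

1.926

Speed ratio: V_B/V_A = (z_B/z_A)^α = (127.0/62.9)^0.311 = (2.0191)^0.311 = 1.24424
Power-density ratio: P_B/P_A = (V_B/V_A)³ = (1.24424)³ = 1.92623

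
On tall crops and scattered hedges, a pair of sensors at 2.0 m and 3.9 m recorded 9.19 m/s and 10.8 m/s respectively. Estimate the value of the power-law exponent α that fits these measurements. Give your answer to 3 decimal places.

Power law: V₂/V₁ = (z₂/z₁)^α ⇒ α = ln(V₂/V₁) / ln(z₂/z₁)
α = ln(10.8/9.19) / ln(3.9/2.0) = ln(1.1752) / ln(1.9500)
  = 0.16143 / 0.66783 = 0.24172

α ≈ 0.242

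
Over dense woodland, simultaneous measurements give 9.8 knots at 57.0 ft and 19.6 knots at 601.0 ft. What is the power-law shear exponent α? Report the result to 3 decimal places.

α ≈ 0.294

Power law: V₂/V₁ = (z₂/z₁)^α ⇒ α = ln(V₂/V₁) / ln(z₂/z₁)
α = ln(19.6/9.8) / ln(601.0/57.0) = ln(2.0000) / ln(10.5439)
  = 0.69315 / 2.35554 = 0.29426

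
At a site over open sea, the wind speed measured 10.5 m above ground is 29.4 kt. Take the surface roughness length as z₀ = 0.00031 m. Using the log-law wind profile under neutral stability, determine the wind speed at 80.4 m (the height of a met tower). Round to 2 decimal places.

35.14 kt

Log law: V(z) ∝ ln(z/z₀), so V₂/V₁ = ln(z₂/z₀) / ln(z₁/z₀).
ln(80.4/0.00031) = 12.4660, ln(10.5/0.00031) = 10.4303
V₂ = 29.4 × 12.4660/10.4303 = 29.4 × 1.1952 = 35.1379 kt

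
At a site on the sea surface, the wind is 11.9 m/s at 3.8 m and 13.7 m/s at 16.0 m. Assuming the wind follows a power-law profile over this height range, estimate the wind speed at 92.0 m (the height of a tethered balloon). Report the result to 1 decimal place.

16.3 m/s

First find α: α = ln(V₂/V₁)/ln(z₂/z₁) = ln(13.7/11.9)/ln(16.0/3.8) = 0.14086/1.43759 = 0.0980
Extrapolate from 16.0 m to 92.0 m: V₃ = 13.7 × (92.0/16.0)^0.0980 = 13.7 × 1.1870 = 16.2613 m/s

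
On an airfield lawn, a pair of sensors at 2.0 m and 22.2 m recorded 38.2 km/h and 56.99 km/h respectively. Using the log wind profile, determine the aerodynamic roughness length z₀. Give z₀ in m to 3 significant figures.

Log law: V(z) ∝ ln(z/z₀). With r = V₁/V₂ = 38.2/56.99 = 0.67029,
r · ln(z₂/z₀) = ln(z₁/z₀) ⇒ ln z₀ = (ln z₁ − r·ln z₂)/(1 − r)
ln z₀ = (0.69315 − 0.67029×3.10009) / 0.32971 = -4.2002
z₀ = exp(-4.2002) = 0.01499 m

z₀ ≈ 0.0150 m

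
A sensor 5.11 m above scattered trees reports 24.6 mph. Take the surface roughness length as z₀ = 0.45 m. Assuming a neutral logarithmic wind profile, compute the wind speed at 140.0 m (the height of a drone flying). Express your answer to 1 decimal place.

58.1 mph

Log law: V(z) ∝ ln(z/z₀), so V₂/V₁ = ln(z₂/z₀) / ln(z₁/z₀).
ln(140.0/0.45) = 5.7402, ln(5.11/0.45) = 2.4297
V₂ = 24.6 × 5.7402/2.4297 = 24.6 × 2.3625 = 58.1172 mph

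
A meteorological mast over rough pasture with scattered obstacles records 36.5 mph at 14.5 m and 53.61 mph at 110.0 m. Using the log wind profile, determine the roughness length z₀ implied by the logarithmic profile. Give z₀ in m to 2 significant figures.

z₀ ≈ 0.19 m

Log law: V(z) ∝ ln(z/z₀). With r = V₁/V₂ = 36.5/53.61 = 0.68084,
r · ln(z₂/z₀) = ln(z₁/z₀) ⇒ ln z₀ = (ln z₁ − r·ln z₂)/(1 − r)
ln z₀ = (2.67415 − 0.68084×4.70048) / 0.31916 = -1.6485
z₀ = exp(-1.6485) = 0.1923 m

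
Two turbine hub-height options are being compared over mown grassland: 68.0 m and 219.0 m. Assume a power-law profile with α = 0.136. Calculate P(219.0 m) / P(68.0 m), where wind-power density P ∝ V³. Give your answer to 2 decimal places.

Speed ratio: V_B/V_A = (z_B/z_A)^α = (219.0/68.0)^0.136 = (3.2206)^0.136 = 1.17241
Power-density ratio: P_B/P_A = (V_B/V_A)³ = (1.17241)³ = 1.61153

1.61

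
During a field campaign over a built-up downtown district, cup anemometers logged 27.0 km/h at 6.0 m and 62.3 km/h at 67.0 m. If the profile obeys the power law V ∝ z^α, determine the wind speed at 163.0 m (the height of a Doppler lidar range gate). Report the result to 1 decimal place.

First find α: α = ln(V₂/V₁)/ln(z₂/z₁) = ln(62.3/27.0)/ln(67.0/6.0) = 0.83612/2.41293 = 0.3465
Extrapolate from 67.0 m to 163.0 m: V₃ = 62.3 × (163.0/67.0)^0.3465 = 62.3 × 1.3608 = 84.7780 km/h

84.8 km/h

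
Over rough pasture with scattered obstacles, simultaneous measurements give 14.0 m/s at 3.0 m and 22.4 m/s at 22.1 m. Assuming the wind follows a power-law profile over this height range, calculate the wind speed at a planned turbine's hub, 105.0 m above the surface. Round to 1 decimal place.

First find α: α = ln(V₂/V₁)/ln(z₂/z₁) = ln(22.4/14.0)/ln(22.1/3.0) = 0.47000/1.99697 = 0.2354
Extrapolate from 22.1 m to 105.0 m: V₃ = 22.4 × (105.0/22.1)^0.2354 = 22.4 × 1.4431 = 32.3250 m/s

32.3 m/s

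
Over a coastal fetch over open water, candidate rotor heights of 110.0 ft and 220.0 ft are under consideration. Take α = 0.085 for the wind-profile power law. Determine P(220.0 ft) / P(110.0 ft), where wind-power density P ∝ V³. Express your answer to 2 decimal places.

1.19

Speed ratio: V_B/V_A = (z_B/z_A)^α = (220.0/110.0)^0.085 = (2.0000)^0.085 = 1.06069
Power-density ratio: P_B/P_A = (V_B/V_A)³ = (1.06069)³ = 1.19334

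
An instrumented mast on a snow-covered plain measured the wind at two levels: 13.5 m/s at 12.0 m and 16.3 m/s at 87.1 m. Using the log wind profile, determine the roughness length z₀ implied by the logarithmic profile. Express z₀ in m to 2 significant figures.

z₀ ≈ 0.00085 m

Log law: V(z) ∝ ln(z/z₀). With r = V₁/V₂ = 13.5/16.3 = 0.82822,
r · ln(z₂/z₀) = ln(z₁/z₀) ⇒ ln z₀ = (ln z₁ − r·ln z₂)/(1 − r)
ln z₀ = (2.48491 − 0.82822×4.46706) / 0.17178 = -7.0719
z₀ = exp(-7.0719) = 0.0008486 m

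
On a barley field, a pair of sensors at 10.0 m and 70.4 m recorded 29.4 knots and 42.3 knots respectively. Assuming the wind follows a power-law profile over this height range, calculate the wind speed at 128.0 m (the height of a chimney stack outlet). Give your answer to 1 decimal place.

47.3 knots

First find α: α = ln(V₂/V₁)/ln(z₂/z₁) = ln(42.3/29.4)/ln(70.4/10.0) = 0.36379/1.95161 = 0.1864
Extrapolate from 70.4 m to 128.0 m: V₃ = 42.3 × (128.0/70.4)^0.1864 = 42.3 × 1.1179 = 47.2866 knots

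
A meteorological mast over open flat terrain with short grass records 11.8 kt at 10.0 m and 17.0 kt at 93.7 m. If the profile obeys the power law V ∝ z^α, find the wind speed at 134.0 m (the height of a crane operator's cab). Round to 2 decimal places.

First find α: α = ln(V₂/V₁)/ln(z₂/z₁) = ln(17.0/11.8)/ln(93.7/10.0) = 0.36511/2.23751 = 0.1632
Extrapolate from 93.7 m to 134.0 m: V₃ = 17.0 × (134.0/93.7)^0.1632 = 17.0 × 1.0601 = 18.0219 kt

18.02 kt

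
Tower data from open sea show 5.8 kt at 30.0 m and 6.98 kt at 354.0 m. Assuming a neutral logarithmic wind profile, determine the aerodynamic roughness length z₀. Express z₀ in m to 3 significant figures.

Log law: V(z) ∝ ln(z/z₀). With r = V₁/V₂ = 5.8/6.98 = 0.83095,
r · ln(z₂/z₀) = ln(z₁/z₀) ⇒ ln z₀ = (ln z₁ − r·ln z₂)/(1 − r)
ln z₀ = (3.40120 − 0.83095×5.86930) / 0.16905 = -8.7301
z₀ = exp(-8.7301) = 0.0001616 m

z₀ ≈ 0.000162 m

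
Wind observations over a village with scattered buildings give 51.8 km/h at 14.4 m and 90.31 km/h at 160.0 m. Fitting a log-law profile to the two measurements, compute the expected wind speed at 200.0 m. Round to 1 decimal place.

93.9 km/h

Log law: V ∝ ln(z/z₀). From the pair, with r = V₁/V₂ = 0.57358,
ln z₀ = (ln z₁ − r·ln z₂)/(1 − r) = (2.6672 − 0.57358×5.0752)/0.42642 = -0.5717 → z₀ = 0.5646 m
V₃ = V₁ · ln(z₃/z₀)/ln(z₁/z₀) = 51.8 × 5.8700/3.2389 = 93.8787 km/h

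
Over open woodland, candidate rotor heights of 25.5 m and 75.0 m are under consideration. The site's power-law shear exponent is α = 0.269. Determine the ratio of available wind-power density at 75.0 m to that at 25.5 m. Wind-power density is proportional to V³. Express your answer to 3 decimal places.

Speed ratio: V_B/V_A = (z_B/z_A)^α = (75.0/25.5)^0.269 = (2.9412)^0.269 = 1.33669
Power-density ratio: P_B/P_A = (V_B/V_A)³ = (1.33669)³ = 2.38834

2.388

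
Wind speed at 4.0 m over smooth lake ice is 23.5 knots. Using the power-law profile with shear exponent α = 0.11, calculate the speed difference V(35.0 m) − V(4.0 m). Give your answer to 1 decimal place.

Power law: V₂ = V₁ · (z₂/z₁)^α = 23.5 × (8.7500)^0.11 = 29.8324 knots
ΔV = 29.8324 − 23.5 = 6.3324 knots

6.3 knots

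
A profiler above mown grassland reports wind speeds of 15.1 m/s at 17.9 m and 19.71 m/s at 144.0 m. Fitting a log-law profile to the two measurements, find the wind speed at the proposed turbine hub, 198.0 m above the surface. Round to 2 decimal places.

Log law: V ∝ ln(z/z₀). From the pair, with r = V₁/V₂ = 0.76611,
ln z₀ = (ln z₁ − r·ln z₂)/(1 − r) = (2.8848 − 0.76611×4.9698)/0.23389 = -3.9446 → z₀ = 0.01936 m
V₃ = V₁ · ln(z₃/z₀)/ln(z₁/z₀) = 15.1 × 9.2329/6.8294 = 20.4141 m/s

20.41 m/s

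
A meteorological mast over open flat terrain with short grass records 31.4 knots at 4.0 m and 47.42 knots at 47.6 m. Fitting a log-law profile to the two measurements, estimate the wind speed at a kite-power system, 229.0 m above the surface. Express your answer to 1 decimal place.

Log law: V ∝ ln(z/z₀). From the pair, with r = V₁/V₂ = 0.66217,
ln z₀ = (ln z₁ − r·ln z₂)/(1 − r) = (1.3863 − 0.66217×3.8628)/0.33783 = -3.4678 → z₀ = 0.03118 m
V₃ = V₁ · ln(z₃/z₀)/ln(z₁/z₀) = 31.4 × 8.9016/4.8541 = 57.5816 knots

57.6 knots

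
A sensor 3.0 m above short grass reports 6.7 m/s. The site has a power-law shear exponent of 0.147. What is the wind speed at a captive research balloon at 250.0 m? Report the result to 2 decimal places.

Power-law profile: V₂ = V₁ · (z₂/z₁)^α
V₂ = 6.7 × (250.0/3.0)^0.147 = 6.7 × (83.3333)^0.147
    = 6.7 × 1.9158 = 12.8362 m/s

12.84 m/s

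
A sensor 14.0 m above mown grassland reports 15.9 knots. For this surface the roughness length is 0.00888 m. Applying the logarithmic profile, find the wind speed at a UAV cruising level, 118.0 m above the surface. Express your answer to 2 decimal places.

20.50 knots

Log law: V(z) ∝ ln(z/z₀), so V₂/V₁ = ln(z₂/z₀) / ln(z₁/z₀).
ln(118.0/0.00888) = 9.4946, ln(14.0/0.00888) = 7.3630
V₂ = 15.9 × 9.4946/7.3630 = 15.9 × 1.2895 = 20.5031 knots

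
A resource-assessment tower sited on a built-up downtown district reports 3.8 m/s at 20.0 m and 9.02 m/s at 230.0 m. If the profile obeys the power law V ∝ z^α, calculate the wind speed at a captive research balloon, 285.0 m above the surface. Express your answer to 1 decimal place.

First find α: α = ln(V₂/V₁)/ln(z₂/z₁) = ln(9.02/3.8)/ln(230.0/20.0) = 0.86444/2.44235 = 0.3539
Extrapolate from 230.0 m to 285.0 m: V₃ = 9.02 × (285.0/230.0)^0.3539 = 9.02 × 1.0788 = 9.7312 m/s

9.7 m/s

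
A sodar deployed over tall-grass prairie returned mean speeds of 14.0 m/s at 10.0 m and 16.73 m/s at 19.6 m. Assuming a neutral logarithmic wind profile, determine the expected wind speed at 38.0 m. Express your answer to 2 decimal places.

19.42 m/s

Log law: V ∝ ln(z/z₀). From the pair, with r = V₁/V₂ = 0.83682,
ln z₀ = (ln z₁ − r·ln z₂)/(1 − r) = (2.3026 − 0.83682×2.9755)/0.16318 = -1.1484 → z₀ = 0.3171 m
V₃ = V₁ · ln(z₃/z₀)/ln(z₁/z₀) = 14.0 × 4.7860/3.4510 = 19.4158 m/s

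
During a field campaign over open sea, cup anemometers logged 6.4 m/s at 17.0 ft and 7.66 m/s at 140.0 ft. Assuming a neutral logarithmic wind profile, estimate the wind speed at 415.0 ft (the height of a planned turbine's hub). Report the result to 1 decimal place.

Log law: V ∝ ln(z/z₀). From the pair, with r = V₁/V₂ = 0.83551,
ln z₀ = (ln z₁ − r·ln z₂)/(1 − r) = (2.8332 − 0.83551×4.9416)/0.16449 = -7.8763 → z₀ = 0.0003796 ft
V₃ = V₁ · ln(z₃/z₀)/ln(z₁/z₀) = 6.4 × 13.9045/10.7095 = 8.3094 m/s

8.3 m/s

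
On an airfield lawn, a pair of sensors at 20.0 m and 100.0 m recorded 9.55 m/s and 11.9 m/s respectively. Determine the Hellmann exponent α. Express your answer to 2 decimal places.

α ≈ 0.14

Power law: V₂/V₁ = (z₂/z₁)^α ⇒ α = ln(V₂/V₁) / ln(z₂/z₁)
α = ln(11.9/9.55) / ln(100.0/20.0) = ln(1.2461) / ln(5.0000)
  = 0.22000 / 1.60944 = 0.13669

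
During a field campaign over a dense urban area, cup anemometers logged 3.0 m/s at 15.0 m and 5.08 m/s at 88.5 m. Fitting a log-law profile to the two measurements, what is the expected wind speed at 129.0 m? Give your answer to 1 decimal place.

Log law: V ∝ ln(z/z₀). From the pair, with r = V₁/V₂ = 0.59055,
ln z₀ = (ln z₁ − r·ln z₂)/(1 − r) = (2.7081 − 0.59055×4.4830)/0.40945 = 0.1480 → z₀ = 1.160 m
V₃ = V₁ · ln(z₃/z₀)/ln(z₁/z₀) = 3.0 × 4.7118/2.5600 = 5.5216 m/s

5.5 m/s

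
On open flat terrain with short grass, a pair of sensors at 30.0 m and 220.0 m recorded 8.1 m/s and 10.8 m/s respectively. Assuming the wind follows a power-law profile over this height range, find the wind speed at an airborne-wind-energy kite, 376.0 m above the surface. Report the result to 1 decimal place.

First find α: α = ln(V₂/V₁)/ln(z₂/z₁) = ln(10.8/8.1)/ln(220.0/30.0) = 0.28768/1.99243 = 0.1444
Extrapolate from 220.0 m to 376.0 m: V₃ = 10.8 × (376.0/220.0)^0.1444 = 10.8 × 1.0805 = 11.6690 m/s

11.7 m/s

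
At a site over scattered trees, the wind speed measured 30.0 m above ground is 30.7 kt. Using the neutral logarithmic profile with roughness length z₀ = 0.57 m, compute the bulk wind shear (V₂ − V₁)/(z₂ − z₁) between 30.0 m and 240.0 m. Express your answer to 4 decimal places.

0.0767 kt/m

Log law: V₂ = V₁ · ln(z₂/z₀)/ln(z₁/z₀) = 30.7 × 6.0428/3.9633 = 46.8074 kt
ΔV/Δz = (46.8074 − 30.7)/(240.0 − 30.0) = 16.1074/210.0000 = 0.07670 kt/m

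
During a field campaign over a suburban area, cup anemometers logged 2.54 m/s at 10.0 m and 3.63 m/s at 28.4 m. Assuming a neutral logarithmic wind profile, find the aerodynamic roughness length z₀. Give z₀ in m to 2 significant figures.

Log law: V(z) ∝ ln(z/z₀). With r = V₁/V₂ = 2.54/3.63 = 0.69972,
r · ln(z₂/z₀) = ln(z₁/z₀) ⇒ ln z₀ = (ln z₁ − r·ln z₂)/(1 − r)
ln z₀ = (2.30259 − 0.69972×3.34639) / 0.30028 = -0.1298
z₀ = exp(-0.1298) = 0.8783 m

z₀ ≈ 0.88 m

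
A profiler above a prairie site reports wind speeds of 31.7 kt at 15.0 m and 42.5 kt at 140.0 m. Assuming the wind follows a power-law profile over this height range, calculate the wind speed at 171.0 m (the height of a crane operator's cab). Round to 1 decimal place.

43.6 kt

First find α: α = ln(V₂/V₁)/ln(z₂/z₁) = ln(42.5/31.7)/ln(140.0/15.0) = 0.29319/2.23359 = 0.1313
Extrapolate from 140.0 m to 171.0 m: V₃ = 42.5 × (171.0/140.0)^0.1313 = 42.5 × 1.0266 = 43.6306 kt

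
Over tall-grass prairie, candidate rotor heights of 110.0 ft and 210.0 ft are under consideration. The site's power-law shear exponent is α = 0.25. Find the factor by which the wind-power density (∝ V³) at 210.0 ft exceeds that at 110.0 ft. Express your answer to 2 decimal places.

1.62

Speed ratio: V_B/V_A = (z_B/z_A)^α = (210.0/110.0)^0.25 = (1.9091)^0.25 = 1.17546
Power-density ratio: P_B/P_A = (V_B/V_A)³ = (1.17546)³ = 1.62413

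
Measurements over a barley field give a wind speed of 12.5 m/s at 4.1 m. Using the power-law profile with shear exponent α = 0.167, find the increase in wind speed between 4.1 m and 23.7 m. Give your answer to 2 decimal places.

Power law: V₂ = V₁ · (z₂/z₁)^α = 12.5 × (5.7805)^0.167 = 16.7555 m/s
ΔV = 16.7555 − 12.5 = 4.2555 m/s

4.26 m/s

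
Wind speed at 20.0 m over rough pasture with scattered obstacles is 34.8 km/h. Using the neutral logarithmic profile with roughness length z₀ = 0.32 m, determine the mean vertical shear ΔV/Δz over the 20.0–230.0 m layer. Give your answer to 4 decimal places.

Log law: V₂ = V₁ · ln(z₂/z₀)/ln(z₁/z₀) = 34.8 × 6.5775/4.1352 = 55.3539 km/h
ΔV/Δz = (55.3539 − 34.8)/(230.0 − 20.0) = 20.5539/210.0000 = 0.09788 km/h/m

0.0979 km/h/m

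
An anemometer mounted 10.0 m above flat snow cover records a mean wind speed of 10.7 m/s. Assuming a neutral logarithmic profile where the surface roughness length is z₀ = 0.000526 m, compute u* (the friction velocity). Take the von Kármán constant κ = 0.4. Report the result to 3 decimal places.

Log law: V(z) = (u*/κ) · ln(z/z₀) ⇒ u* = κ · V / ln(z/z₀)
u* = 0.4 × 10.7 / ln(10.0/0.000526) = 0.4 × 10.7 / 9.8528
   = 4.2800 / 9.8528 = 0.4344 m/s

u* ≈ 0.434 m/s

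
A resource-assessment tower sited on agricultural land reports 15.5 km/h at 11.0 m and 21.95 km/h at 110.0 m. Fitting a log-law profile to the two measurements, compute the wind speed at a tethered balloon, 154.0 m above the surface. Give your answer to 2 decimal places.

Log law: V ∝ ln(z/z₀). From the pair, with r = V₁/V₂ = 0.70615,
ln z₀ = (ln z₁ − r·ln z₂)/(1 − r) = (2.3979 − 0.70615×4.7005)/0.29385 = -3.1354 → z₀ = 0.04348 m
V₃ = V₁ · ln(z₃/z₀)/ln(z₁/z₀) = 15.5 × 8.1724/5.5333 = 22.8925 km/h

22.89 km/h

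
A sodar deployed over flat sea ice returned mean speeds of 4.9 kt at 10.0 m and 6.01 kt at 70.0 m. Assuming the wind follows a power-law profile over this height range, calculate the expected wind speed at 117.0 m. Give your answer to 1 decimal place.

6.3 kt

First find α: α = ln(V₂/V₁)/ln(z₂/z₁) = ln(6.01/4.9)/ln(70.0/10.0) = 0.20419/1.94591 = 0.1049
Extrapolate from 70.0 m to 117.0 m: V₃ = 6.01 × (117.0/70.0)^0.1049 = 6.01 × 1.0554 = 6.3428 kt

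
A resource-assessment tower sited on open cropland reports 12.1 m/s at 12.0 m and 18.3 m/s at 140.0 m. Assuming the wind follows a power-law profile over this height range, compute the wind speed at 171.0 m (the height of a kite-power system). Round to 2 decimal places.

First find α: α = ln(V₂/V₁)/ln(z₂/z₁) = ln(18.3/12.1)/ln(140.0/12.0) = 0.41370/2.45674 = 0.1684
Extrapolate from 140.0 m to 171.0 m: V₃ = 18.3 × (171.0/140.0)^0.1684 = 18.3 × 1.0343 = 18.9269 m/s

18.93 m/s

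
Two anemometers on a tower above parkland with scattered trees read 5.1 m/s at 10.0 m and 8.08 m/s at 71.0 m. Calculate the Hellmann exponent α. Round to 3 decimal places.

Power law: V₂/V₁ = (z₂/z₁)^α ⇒ α = ln(V₂/V₁) / ln(z₂/z₁)
α = ln(8.08/5.1) / ln(71.0/10.0) = ln(1.5843) / ln(7.1000)
  = 0.46015 / 1.96009 = 0.23476

α ≈ 0.235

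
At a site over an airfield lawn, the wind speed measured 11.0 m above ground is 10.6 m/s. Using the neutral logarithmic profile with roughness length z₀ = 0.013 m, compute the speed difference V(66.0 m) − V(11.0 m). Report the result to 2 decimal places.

Log law: V₂ = V₁ · ln(z₂/z₀)/ln(z₁/z₀) = 10.6 × 8.5325/6.7407 = 13.4176 m/s
ΔV = 13.4176 − 10.6 = 2.8176 m/s

2.82 m/s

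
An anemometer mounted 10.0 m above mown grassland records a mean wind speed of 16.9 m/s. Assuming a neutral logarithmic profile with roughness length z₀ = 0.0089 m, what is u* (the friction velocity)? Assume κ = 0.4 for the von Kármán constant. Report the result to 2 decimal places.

u* ≈ 0.96 m/s

Log law: V(z) = (u*/κ) · ln(z/z₀) ⇒ u* = κ · V / ln(z/z₀)
u* = 0.4 × 16.9 / ln(10.0/0.0089) = 0.4 × 16.9 / 7.0243
   = 6.7600 / 7.0243 = 0.9624 m/s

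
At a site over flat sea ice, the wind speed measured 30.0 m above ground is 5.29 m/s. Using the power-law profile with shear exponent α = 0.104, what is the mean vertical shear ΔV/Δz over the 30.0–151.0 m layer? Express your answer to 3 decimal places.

0.008 m/s/m

Power law: V₂ = V₁ · (z₂/z₁)^α = 5.29 × (5.0333)^0.104 = 6.2582 m/s
ΔV/Δz = (6.2582 − 5.29)/(151.0 − 30.0) = 0.9682/121.0000 = 0.00800 m/s/m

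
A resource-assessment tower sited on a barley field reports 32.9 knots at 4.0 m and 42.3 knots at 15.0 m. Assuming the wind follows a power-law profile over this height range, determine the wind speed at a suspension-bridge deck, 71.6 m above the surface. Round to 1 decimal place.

First find α: α = ln(V₂/V₁)/ln(z₂/z₁) = ln(42.3/32.9)/ln(15.0/4.0) = 0.25131/1.32176 = 0.1901
Extrapolate from 15.0 m to 71.6 m: V₃ = 42.3 × (71.6/15.0)^0.1901 = 42.3 × 1.3461 = 56.9389 knots

56.9 knots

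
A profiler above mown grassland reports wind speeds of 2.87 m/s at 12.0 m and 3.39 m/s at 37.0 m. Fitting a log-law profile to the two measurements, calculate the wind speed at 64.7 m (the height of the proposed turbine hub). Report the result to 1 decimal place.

Log law: V ∝ ln(z/z₀). From the pair, with r = V₁/V₂ = 0.84661,
ln z₀ = (ln z₁ − r·ln z₂)/(1 − r) = (2.4849 − 0.84661×3.6109)/0.15339 = -3.7298 → z₀ = 0.02400 m
V₃ = V₁ · ln(z₃/z₀)/ln(z₁/z₀) = 2.87 × 7.8996/6.2147 = 3.6481 m/s

3.6 m/s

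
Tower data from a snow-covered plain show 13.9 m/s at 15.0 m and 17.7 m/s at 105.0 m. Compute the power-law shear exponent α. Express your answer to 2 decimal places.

Power law: V₂/V₁ = (z₂/z₁)^α ⇒ α = ln(V₂/V₁) / ln(z₂/z₁)
α = ln(17.7/13.9) / ln(105.0/15.0) = ln(1.2734) / ln(7.0000)
  = 0.24168 / 1.94591 = 0.12420

α ≈ 0.12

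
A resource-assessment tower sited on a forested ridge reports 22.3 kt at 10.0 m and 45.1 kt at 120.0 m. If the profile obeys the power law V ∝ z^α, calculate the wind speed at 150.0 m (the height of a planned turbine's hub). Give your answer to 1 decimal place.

48.0 kt

First find α: α = ln(V₂/V₁)/ln(z₂/z₁) = ln(45.1/22.3)/ln(120.0/10.0) = 0.70430/2.48491 = 0.2834
Extrapolate from 120.0 m to 150.0 m: V₃ = 45.1 × (150.0/120.0)^0.2834 = 45.1 × 1.0653 = 48.0445 kt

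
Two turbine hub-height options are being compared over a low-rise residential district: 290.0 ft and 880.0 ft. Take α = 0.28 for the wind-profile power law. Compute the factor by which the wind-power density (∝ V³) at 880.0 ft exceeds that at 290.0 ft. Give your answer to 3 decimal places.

2.541

Speed ratio: V_B/V_A = (z_B/z_A)^α = (880.0/290.0)^0.28 = (3.0345)^0.28 = 1.36453
Power-density ratio: P_B/P_A = (V_B/V_A)³ = (1.36453)³ = 2.54069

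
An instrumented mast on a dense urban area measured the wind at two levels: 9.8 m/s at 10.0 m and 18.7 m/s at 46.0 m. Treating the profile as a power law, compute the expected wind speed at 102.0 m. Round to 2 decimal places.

First find α: α = ln(V₂/V₁)/ln(z₂/z₁) = ln(18.7/9.8)/ln(46.0/10.0) = 0.64614/1.52606 = 0.4234
Extrapolate from 46.0 m to 102.0 m: V₃ = 18.7 × (102.0/46.0)^0.4234 = 18.7 × 1.4010 = 26.1983 m/s

26.20 m/s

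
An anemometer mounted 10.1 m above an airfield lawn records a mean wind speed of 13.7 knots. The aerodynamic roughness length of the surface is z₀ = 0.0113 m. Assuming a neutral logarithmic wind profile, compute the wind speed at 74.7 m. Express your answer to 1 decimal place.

Log law: V(z) ∝ ln(z/z₀), so V₂/V₁ = ln(z₂/z₀) / ln(z₁/z₀).
ln(74.7/0.0113) = 8.7964, ln(10.1/0.0113) = 6.7955
V₂ = 13.7 × 8.7964/6.7955 = 13.7 × 1.2945 = 17.7340 knots

17.7 knots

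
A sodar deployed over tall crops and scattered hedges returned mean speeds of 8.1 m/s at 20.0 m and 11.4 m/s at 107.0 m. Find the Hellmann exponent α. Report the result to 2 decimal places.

α ≈ 0.20

Power law: V₂/V₁ = (z₂/z₁)^α ⇒ α = ln(V₂/V₁) / ln(z₂/z₁)
α = ln(11.4/8.1) / ln(107.0/20.0) = ln(1.4074) / ln(5.3500)
  = 0.34175 / 1.67710 = 0.20377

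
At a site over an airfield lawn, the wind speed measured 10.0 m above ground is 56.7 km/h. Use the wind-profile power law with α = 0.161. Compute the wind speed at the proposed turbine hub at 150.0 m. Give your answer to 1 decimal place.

87.7 km/h

Power-law profile: V₂ = V₁ · (z₂/z₁)^α
V₂ = 56.7 × (150.0/10.0)^0.161 = 56.7 × (15.0000)^0.161
    = 56.7 × 1.5465 = 87.6867 km/h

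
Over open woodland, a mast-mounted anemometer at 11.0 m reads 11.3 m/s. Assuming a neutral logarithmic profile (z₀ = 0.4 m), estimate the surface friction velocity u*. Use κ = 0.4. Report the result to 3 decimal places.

Log law: V(z) = (u*/κ) · ln(z/z₀) ⇒ u* = κ · V / ln(z/z₀)
u* = 0.4 × 11.3 / ln(11.0/0.4) = 0.4 × 11.3 / 3.3142
   = 4.5200 / 3.3142 = 1.3638 m/s

u* ≈ 1.364 m/s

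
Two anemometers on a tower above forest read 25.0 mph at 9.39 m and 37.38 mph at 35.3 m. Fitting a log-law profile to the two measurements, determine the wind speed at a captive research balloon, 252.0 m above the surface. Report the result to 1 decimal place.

Log law: V ∝ ln(z/z₀). From the pair, with r = V₁/V₂ = 0.66881,
ln z₀ = (ln z₁ − r·ln z₂)/(1 − r) = (2.2396 − 0.66881×3.5639)/0.33119 = -0.4345 → z₀ = 0.6476 m
V₃ = V₁ · ln(z₃/z₀)/ln(z₁/z₀) = 25.0 × 5.9639/2.6741 = 55.7554 mph

55.8 mph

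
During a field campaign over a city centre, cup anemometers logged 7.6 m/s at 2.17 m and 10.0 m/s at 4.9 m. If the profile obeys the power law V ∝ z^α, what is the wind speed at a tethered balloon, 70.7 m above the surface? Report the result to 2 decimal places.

24.58 m/s

First find α: α = ln(V₂/V₁)/ln(z₂/z₁) = ln(10.0/7.6)/ln(4.9/2.17) = 0.27444/0.81451 = 0.3369
Extrapolate from 4.9 m to 70.7 m: V₃ = 10.0 × (70.7/4.9)^0.3369 = 10.0 × 2.4580 = 24.5801 m/s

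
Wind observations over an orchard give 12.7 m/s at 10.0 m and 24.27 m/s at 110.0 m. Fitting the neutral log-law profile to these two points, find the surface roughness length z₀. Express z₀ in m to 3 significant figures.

Log law: V(z) ∝ ln(z/z₀). With r = V₁/V₂ = 12.7/24.27 = 0.52328,
r · ln(z₂/z₀) = ln(z₁/z₀) ⇒ ln z₀ = (ln z₁ − r·ln z₂)/(1 − r)
ln z₀ = (2.30259 − 0.52328×4.70048) / 0.47672 = -0.3295
z₀ = exp(-0.3295) = 0.7193 m

z₀ ≈ 0.719 m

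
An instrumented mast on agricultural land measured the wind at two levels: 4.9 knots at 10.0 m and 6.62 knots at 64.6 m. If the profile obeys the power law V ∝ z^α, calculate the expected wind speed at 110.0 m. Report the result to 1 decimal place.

First find α: α = ln(V₂/V₁)/ln(z₂/z₁) = ln(6.62/4.9)/ln(64.6/10.0) = 0.30086/1.86563 = 0.1613
Extrapolate from 64.6 m to 110.0 m: V₃ = 6.62 × (110.0/64.6)^0.1613 = 6.62 × 1.0896 = 7.2133 knots

7.2 knots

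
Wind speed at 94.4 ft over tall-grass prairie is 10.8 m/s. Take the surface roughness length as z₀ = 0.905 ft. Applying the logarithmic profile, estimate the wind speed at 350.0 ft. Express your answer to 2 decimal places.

Log law: V(z) ∝ ln(z/z₀), so V₂/V₁ = ln(z₂/z₀) / ln(z₁/z₀).
ln(350.0/0.905) = 5.9578, ln(94.4/0.905) = 4.6474
V₂ = 10.8 × 5.9578/4.6474 = 10.8 × 1.2820 = 13.8452 m/s

13.85 m/s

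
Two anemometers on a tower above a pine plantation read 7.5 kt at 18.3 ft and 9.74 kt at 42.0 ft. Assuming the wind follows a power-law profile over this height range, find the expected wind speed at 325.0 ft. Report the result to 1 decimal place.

18.5 kt

First find α: α = ln(V₂/V₁)/ln(z₂/z₁) = ln(9.74/7.5)/ln(42.0/18.3) = 0.26134/0.83077 = 0.3146
Extrapolate from 42.0 ft to 325.0 ft: V₃ = 9.74 × (325.0/42.0)^0.3146 = 9.74 × 1.9034 = 18.5396 kt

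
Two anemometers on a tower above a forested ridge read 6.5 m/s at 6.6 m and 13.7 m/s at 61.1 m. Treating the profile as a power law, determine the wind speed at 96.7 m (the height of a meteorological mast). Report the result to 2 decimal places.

First find α: α = ln(V₂/V₁)/ln(z₂/z₁) = ln(13.7/6.5)/ln(61.1/6.6) = 0.74559/2.22544 = 0.3350
Extrapolate from 61.1 m to 96.7 m: V₃ = 13.7 × (96.7/61.1)^0.3350 = 13.7 × 1.1663 = 15.9779 m/s

15.98 m/s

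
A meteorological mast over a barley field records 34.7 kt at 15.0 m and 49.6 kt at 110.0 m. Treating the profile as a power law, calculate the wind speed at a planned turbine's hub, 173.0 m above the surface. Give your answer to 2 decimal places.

53.80 kt

First find α: α = ln(V₂/V₁)/ln(z₂/z₁) = ln(49.6/34.7)/ln(110.0/15.0) = 0.35725/1.99243 = 0.1793
Extrapolate from 110.0 m to 173.0 m: V₃ = 49.6 × (173.0/110.0)^0.1793 = 49.6 × 1.0846 = 53.7951 kt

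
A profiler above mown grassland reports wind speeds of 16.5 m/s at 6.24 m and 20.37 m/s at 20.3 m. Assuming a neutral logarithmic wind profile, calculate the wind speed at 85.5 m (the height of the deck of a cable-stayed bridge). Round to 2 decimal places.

25.09 m/s

Log law: V ∝ ln(z/z₀). From the pair, with r = V₁/V₂ = 0.81001,
ln z₀ = (ln z₁ − r·ln z₂)/(1 − r) = (1.8310 − 0.81001×3.0106)/0.18999 = -3.1985 → z₀ = 0.04082 m
V₃ = V₁ · ln(z₃/z₀)/ln(z₁/z₀) = 16.5 × 7.6470/5.0295 = 25.0872 m/s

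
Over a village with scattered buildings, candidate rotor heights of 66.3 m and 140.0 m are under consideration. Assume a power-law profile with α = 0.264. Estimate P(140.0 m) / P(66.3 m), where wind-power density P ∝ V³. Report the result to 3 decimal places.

Speed ratio: V_B/V_A = (z_B/z_A)^α = (140.0/66.3)^0.264 = (2.1116)^0.264 = 1.21814
Power-density ratio: P_B/P_A = (V_B/V_A)³ = (1.21814)³ = 1.80757

1.808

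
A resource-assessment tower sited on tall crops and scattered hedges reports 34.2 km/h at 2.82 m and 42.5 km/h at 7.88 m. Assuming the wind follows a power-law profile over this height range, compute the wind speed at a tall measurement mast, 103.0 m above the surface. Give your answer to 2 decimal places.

First find α: α = ln(V₂/V₁)/ln(z₂/z₁) = ln(42.5/34.2)/ln(7.88/2.82) = 0.21728/1.02759 = 0.2114
Extrapolate from 7.88 m to 103.0 m: V₃ = 42.5 × (103.0/7.88)^0.2114 = 42.5 × 1.7220 = 73.1858 km/h

73.19 km/h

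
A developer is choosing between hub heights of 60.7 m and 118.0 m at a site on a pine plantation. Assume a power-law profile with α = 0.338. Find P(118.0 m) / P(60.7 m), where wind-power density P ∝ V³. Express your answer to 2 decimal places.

Speed ratio: V_B/V_A = (z_B/z_A)^α = (118.0/60.7)^0.338 = (1.9440)^0.338 = 1.25193
Power-density ratio: P_B/P_A = (V_B/V_A)³ = (1.25193)³ = 1.96216

1.96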